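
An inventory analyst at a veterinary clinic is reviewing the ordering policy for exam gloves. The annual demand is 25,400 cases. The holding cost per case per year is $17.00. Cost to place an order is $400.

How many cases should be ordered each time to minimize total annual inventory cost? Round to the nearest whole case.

EOQ = √(2DS/H) = √(2 × 25,400 × 400 / 17)
    = √(1,195,294.12) ≈ 1,093.30

1,093 cases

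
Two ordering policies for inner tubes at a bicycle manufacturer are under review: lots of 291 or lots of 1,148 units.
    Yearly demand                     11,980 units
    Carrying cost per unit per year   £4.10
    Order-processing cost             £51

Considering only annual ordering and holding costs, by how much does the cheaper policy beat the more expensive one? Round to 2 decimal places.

£189.47

TC(Q) = (D/Q)S + (Q/2)H
TC(291) = (11,980/291)×51 + (291/2)×4.1 = £2,696.14
TC(1,148) = (11,980/1,148)×51 + (1,148/2)×4.1 = £2,885.61
|ΔTC| = |£2,696.14 − £2,885.61| = £189.47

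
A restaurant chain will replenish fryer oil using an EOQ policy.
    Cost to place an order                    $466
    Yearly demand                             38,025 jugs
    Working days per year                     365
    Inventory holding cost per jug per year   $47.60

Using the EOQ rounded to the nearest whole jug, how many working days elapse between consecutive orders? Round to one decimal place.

Optimal lot size Q* = (2 × 38,025 × $466 / $47.6)^½ ≈ 862.86 → Q = 863 jugs
Days between orders = 365 / (D/Q) = 365 / 44.061 ≈ 8.284

8.3 days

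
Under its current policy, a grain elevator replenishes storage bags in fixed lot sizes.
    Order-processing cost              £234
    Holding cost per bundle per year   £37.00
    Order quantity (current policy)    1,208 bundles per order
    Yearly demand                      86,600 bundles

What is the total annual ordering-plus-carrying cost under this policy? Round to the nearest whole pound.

Annual ordering cost = (D/Q)·S = (86,600/1,208) × 234 = £16,775.17
Annual holding cost  = (Q/2)·H = (1,208/2) × 37 = £22,348.00
Total = £16,775.17 + £22,348.00 = £39,123.17

£39,123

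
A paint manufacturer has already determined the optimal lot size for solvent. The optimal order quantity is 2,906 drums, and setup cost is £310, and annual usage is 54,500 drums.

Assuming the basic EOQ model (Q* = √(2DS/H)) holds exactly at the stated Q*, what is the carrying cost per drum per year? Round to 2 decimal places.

Since Q* = (2DS/H)^½, squaring gives Q*²·H = 2DS.
H = 2DS / Q² = 2 × 54,500 × 310 / 2,906² = 4.0013

£4.00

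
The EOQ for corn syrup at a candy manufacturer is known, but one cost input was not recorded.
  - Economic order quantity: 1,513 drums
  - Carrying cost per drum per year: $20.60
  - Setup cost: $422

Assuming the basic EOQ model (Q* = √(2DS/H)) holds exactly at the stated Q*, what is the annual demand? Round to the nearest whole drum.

55,873 drums per year

EOQ relation: Q² = 2DS/H, so rearrange for the unknown.
D = Q²H / (2S) = 1,513² × 20.6 / (2 × 422) = 55,873.08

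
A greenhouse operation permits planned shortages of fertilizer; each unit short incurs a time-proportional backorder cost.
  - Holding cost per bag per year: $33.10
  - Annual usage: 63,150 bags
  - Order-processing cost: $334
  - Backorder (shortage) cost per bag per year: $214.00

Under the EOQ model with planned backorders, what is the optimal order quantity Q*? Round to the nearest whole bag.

1,213 bags

Q* = √(2DS/H) · √((H + b)/b)
   = √(2 × 63,150 × 334 / 33.1) · √((33.1 + 214) / 214)
   = 1,128.914 × 1.0746 ≈ 1,213.08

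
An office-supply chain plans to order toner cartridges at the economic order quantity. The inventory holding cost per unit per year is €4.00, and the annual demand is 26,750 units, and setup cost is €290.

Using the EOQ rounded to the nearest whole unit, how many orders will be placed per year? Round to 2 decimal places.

Q* = √(2·D·S / H) = √(2·26,750·290 / 4) = √3,878,750.0 ≈ 1,969.45 → Q = 1,969
N = D/Q = 26,750/1,969 ≈ 13.586 orders/yr

13.59 orders per year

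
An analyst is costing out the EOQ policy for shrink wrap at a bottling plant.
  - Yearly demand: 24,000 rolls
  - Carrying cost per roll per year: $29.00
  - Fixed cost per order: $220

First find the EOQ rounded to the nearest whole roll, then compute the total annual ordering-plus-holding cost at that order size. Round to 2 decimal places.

2DS/H = 2·24,000·220/29 = 364,137.93
EOQ = √364,137.93 ≈ 603.44 → Q = 603 rolls
Annual ordering cost = (D/Q)·S = (24,000/603) × 220 = $8,756.22
Annual holding cost  = (Q/2)·H = (603/2) × 29 = $8,743.50
Total = $8,756.22 + $8,743.50 = $17,499.72

$17,499.72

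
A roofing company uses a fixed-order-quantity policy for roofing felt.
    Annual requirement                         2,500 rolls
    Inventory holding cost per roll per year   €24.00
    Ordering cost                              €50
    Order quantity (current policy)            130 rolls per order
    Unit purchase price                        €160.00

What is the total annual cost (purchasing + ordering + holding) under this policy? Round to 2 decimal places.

Annual ordering cost = (D/Q)·S = (2,500/130) × 50 = €961.54
Annual holding cost  = (Q/2)·H = (130/2) × 24 = €1,560.00
Purchase cost = D·C = 2,500 × 160 = €400,000.00
Total = €961.54 + €1,560.00 + €400,000.00 = €402,521.54

€402,521.54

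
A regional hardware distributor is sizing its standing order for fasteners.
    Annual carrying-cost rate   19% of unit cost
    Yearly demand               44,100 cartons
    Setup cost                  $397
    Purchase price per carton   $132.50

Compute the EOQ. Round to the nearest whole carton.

1,179 cartons

Carrying cost H = $132.5 × 19% = $25.1750/carton/yr
2DS/H = 2·44,100·397/25.175 = 1,390,879.84
EOQ = √1,390,879.84 ≈ 1,179.36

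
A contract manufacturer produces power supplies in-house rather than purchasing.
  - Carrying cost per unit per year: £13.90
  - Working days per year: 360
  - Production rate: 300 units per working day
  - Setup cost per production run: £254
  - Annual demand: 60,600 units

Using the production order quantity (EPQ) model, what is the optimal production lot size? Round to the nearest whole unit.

d = 60,600/360 = 168.3333 units/day;  effective holding cost H(1 − d/p) = 13.9·(1 − 168.3333/300) = 6.10056
Q* = √(2DS / H_eff) = √(2·60,600·254 / 6.10056) ≈ 2,246.38

2,246 units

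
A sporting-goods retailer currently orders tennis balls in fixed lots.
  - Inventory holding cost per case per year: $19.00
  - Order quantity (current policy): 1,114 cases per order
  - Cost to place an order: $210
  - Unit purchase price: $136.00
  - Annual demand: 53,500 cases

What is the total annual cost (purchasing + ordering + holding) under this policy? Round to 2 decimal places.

$7,296,668.28

Ordering: D/Q × S = 53,500/1,114 × $210 = $10,085.28
Holding:  Q/2 × H = 1,114/2 × $19 = $10,583.00
Purchase cost = D·C = 53,500 × 136 = $7,276,000.00
Total = $10,085.28 + $10,583.00 + $7,276,000.00 = $7,296,668.28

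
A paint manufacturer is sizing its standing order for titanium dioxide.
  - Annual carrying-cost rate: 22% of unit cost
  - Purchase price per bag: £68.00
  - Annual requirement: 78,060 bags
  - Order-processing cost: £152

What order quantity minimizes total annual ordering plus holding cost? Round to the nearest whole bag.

Carrying cost H = £68 × 22% = £14.9600/bag/yr
2DS/H = 2·78,060·152/14.96 = 1,586,245.99
EOQ = √1,586,245.99 ≈ 1,259.46

1,259 bags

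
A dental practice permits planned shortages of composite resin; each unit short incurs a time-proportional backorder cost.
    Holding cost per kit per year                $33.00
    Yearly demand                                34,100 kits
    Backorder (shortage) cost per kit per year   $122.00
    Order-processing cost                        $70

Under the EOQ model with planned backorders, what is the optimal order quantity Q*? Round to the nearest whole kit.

Q* = √(2DS/H) · √((H + b)/b)
   = √(2 × 34,100 × 70 / 33) · √((33 + 122) / 122)
   = 380.351 × 1.1272 ≈ 428.72

429 kits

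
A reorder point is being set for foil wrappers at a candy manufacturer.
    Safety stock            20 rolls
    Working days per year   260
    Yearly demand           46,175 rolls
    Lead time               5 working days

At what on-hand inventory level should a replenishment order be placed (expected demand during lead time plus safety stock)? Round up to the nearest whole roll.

Daily demand d = 46,175 / 260 = 177.596 rolls/day
Demand during lead time = 177.596 × 5 = 887.98
Reorder point = 887.98 + 20 = 907.98 → round up

908 rolls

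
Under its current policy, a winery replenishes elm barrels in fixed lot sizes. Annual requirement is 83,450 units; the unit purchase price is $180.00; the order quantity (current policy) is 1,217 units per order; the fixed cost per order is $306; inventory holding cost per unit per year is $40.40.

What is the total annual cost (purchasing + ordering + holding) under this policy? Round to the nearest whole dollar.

$15,066,566

Orders/yr = 83,450/1,217 = 68.570; ordering cost = 68.570 × $306 = $20,982.50
Average inventory = 1,217/2 = 608.5; holding cost = 608.5 × $40.4 = $24,583.40
Purchase cost = D·C = 83,450 × 180 = $15,021,000.00
Total = $20,982.50 + $24,583.40 + $15,021,000.00 = $15,066,565.90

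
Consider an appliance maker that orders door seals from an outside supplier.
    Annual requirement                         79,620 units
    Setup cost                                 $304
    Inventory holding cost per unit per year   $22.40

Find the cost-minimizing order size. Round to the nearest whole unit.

1,470 units

Q* = √(2·D·S / H) = √(2·79,620·304 / 22.4) = √2,161,114.3 ≈ 1,470.07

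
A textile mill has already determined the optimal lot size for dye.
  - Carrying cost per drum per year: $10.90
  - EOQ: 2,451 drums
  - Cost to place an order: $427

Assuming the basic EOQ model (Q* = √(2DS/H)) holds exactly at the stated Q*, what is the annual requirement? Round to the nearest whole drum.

EOQ relation: Q² = 2DS/H, so rearrange for the unknown.
D = Q²H / (2S) = 2,451² × 10.9 / (2 × 427) = 76,675.26

76,675 drums per year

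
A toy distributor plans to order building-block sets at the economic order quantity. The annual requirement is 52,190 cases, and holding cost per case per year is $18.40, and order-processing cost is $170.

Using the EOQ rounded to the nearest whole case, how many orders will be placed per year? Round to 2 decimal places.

Optimal lot size Q* = (2 × 52,190 × $170 / $18.4)^½ ≈ 982.03 → Q = 982
Orders per year = D/Q = 52,190 / 982 = 53.147

53.15 orders per year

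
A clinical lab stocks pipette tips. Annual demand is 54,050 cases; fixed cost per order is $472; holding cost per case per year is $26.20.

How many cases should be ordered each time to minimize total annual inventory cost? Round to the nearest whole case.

Q* = √(2·D·S / H) = √(2·54,050·472 / 26.2) = √1,947,450.4 ≈ 1,395.51

1,396 cases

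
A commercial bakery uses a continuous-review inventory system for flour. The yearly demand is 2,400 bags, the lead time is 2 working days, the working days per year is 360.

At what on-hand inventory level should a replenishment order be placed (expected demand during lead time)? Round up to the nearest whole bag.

Daily demand d = 2,400 / 360 = 6.667 bags/day
Demand during lead time = 6.667 × 2 = 13.33
Reorder point = 13.33 → round up

14 bags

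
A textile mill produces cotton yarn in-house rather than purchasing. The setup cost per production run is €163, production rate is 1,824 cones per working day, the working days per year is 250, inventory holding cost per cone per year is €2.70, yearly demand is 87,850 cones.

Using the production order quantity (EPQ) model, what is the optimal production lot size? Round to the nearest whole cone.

Daily demand d = 87,850/250 = 351.400; p = 1824; 1 − d/p = 0.80735
EPQ = √(2DS / (H(1 − d/p)))
    = √(2 × 87,850 × 163 / (2.7 × 0.80735)) ≈ 3,624.66

3,625 cones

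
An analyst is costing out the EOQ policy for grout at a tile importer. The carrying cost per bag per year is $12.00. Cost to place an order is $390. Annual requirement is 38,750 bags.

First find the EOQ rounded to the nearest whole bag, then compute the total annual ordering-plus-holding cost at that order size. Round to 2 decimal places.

$19,044.68

Optimal lot size Q* = (2 × 38,750 × $390 / $12)^½ ≈ 1,587.06 → Q = 1,587 bags
Annual ordering cost = (D/Q)·S = (38,750/1,587) × 390 = $9,522.68
Annual holding cost  = (Q/2)·H = (1,587/2) × 12 = $9,522.00
Total = $9,522.68 + $9,522.00 = $19,044.68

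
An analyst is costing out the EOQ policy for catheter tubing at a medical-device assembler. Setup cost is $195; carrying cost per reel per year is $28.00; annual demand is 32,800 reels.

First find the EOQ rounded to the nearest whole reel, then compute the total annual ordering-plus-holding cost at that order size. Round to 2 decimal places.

EOQ = √(2DS/H) = √(2 × 32,800 × 195 / 28)
    = √(456,857.14) ≈ 675.91 → Q = 676 reels
Orders/yr = 32,800/676 = 48.521; ordering cost = 48.521 × $195 = $9,461.54
Average inventory = 676/2 = 338; holding cost = 338 × $28 = $9,464.00
Total = $9,461.54 + $9,464.00 = $18,925.54

$18,925.54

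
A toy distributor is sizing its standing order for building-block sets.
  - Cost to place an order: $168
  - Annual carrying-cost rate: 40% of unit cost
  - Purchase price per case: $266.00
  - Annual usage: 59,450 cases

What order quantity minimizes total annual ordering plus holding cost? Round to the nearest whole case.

433 cases

Holding cost per case per year: H = 40% × $266 = $106.4000
Optimal lot size Q* = (2 × 59,450 × $168 / $106.4)^½ ≈ 433.29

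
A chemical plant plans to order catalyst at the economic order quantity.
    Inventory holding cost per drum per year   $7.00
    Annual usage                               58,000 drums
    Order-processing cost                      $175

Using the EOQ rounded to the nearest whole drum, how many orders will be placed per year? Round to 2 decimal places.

34.06 orders per year

2DS/H = 2·58,000·175/7 = 2,900,000.00
EOQ = √2,900,000.00 ≈ 1,702.94 → Q = 1,703
Orders per year = D/Q = 58,000 / 1,703 = 34.058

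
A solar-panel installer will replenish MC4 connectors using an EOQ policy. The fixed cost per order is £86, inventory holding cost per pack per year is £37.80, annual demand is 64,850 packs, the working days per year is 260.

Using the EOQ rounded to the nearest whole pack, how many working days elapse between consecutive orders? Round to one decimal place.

Optimal lot size Q* = (2 × 64,850 × £86 / £37.8)^½ ≈ 543.22 → Q = 543 packs
Days between orders = 260 / (D/Q) = 260 / 119.429 ≈ 2.177

2.2 days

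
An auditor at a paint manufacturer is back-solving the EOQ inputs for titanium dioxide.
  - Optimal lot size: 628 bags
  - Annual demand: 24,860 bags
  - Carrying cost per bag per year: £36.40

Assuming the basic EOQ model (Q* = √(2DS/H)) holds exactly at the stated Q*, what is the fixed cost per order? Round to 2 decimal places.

£288.73

Since Q* = (2DS/H)^½, squaring gives Q*²·H = 2DS.
S = Q²H / (2D) = 628² × 36.4 / (2 × 24,860) = 288.7284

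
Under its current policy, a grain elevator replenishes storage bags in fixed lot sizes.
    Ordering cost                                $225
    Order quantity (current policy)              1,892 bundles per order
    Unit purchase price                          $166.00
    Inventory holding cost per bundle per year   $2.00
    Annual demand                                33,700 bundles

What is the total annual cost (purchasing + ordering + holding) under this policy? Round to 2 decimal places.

Annual ordering cost = (D/Q)·S = (33,700/1,892) × 225 = $4,007.66
Annual holding cost  = (Q/2)·H = (1,892/2) × 2 = $1,892.00
Purchase cost = D·C = 33,700 × 166 = $5,594,200.00
Total = $4,007.66 + $1,892.00 + $5,594,200.00 = $5,600,099.66

$5,600,099.66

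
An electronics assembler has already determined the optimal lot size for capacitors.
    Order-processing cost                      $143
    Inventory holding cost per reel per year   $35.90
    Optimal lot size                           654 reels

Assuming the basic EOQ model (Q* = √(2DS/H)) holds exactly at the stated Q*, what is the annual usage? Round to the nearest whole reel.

From Q* = √(2DS/H) ⇒ Q*² = 2DS/H.
D = Q²H / (2S) = 654² × 35.9 / (2 × 143) = 53,688.83

53,689 reels per year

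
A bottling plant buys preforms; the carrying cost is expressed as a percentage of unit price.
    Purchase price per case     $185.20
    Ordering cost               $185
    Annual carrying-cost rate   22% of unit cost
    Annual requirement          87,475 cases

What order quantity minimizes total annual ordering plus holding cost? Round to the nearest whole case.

Holding cost per case per year: H = 22% × $185.2 = $40.7440
Optimal lot size Q* = (2 × 87,475 × $185 / $40.744)^½ ≈ 891.27

891 cases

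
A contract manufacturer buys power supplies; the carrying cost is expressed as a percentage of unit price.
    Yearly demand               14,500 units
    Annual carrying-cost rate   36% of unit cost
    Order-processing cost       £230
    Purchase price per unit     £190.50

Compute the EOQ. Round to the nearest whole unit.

312 units

H = i·C = 0.36 × £190.5 = £68.5800 per unit-year
2DS/H = 2·14,500·230/68.58 = 97,258.68
EOQ = √97,258.68 ≈ 311.86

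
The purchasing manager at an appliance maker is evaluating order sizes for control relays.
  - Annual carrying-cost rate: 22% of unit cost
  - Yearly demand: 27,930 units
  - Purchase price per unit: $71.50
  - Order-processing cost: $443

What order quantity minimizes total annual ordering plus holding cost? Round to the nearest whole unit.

1,254 units

Carrying cost H = $71.5 × 22% = $15.7300/unit/yr
EOQ = √(2DS/H) = √(2 × 27,930 × 443 / 15.73)
    = √(1,573,171.01) ≈ 1,254.26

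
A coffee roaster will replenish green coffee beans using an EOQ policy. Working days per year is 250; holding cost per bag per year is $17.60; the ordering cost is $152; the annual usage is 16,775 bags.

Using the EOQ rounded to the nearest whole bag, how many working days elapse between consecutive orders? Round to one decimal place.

Q* = √(2·D·S / H) = √(2·16,775·152 / 17.6) = √289,750.0 ≈ 538.28 → Q = 538 bags
Days between orders = 250 / (D/Q) = 250 / 31.180 ≈ 8.018

8.0 days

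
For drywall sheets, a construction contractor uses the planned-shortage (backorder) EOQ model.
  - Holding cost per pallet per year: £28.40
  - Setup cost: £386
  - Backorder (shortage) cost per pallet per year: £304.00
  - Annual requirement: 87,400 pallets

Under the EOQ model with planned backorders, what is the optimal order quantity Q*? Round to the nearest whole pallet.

Q* = √(2DS/H) · √((H + b)/b)
   = √(2 × 87,400 × 386 / 28.4) · √((28.4 + 304) / 304)
   = 1,541.364 × 1.0457 ≈ 1,611.75

1,612 pallets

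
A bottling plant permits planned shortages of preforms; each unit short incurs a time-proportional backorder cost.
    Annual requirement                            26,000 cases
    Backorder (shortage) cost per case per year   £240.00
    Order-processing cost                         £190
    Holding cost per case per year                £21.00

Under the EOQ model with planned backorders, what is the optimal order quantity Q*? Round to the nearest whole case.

715 cases

Basic EOQ = √(2·26,000·190/21) = 685.913
Backorder adjustment √((H+b)/b) = √((21+240)/240) = 1.0428
Q* = 685.913 × 1.0428 ≈ 715.29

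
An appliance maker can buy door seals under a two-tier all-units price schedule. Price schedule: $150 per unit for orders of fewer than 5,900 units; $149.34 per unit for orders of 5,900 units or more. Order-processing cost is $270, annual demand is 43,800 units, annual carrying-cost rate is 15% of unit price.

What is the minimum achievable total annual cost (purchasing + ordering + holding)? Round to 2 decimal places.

$6,593,068.81

H₁ = 15%×$150 = $22.5000;  H₂ = 15%×$149.34 = $22.4010
EOQ₁ = √(2×43,800×270/22.5000) = 1,025.28  (< 5,900, feasible at tier 1)
EOQ₂ = √(2×43,800×270/22.4010) = 1,027.54  (< 5,900 → use Q = 5,900 at tier-2 price)
TC(tier 1 (EOQ₁), Q≈1,025.3) = $6,593,068.81
TC(tier 2, Q≈5,900.0) = $6,609,179.36
Minimum at tier 1 (EOQ₁): $6,593,068.81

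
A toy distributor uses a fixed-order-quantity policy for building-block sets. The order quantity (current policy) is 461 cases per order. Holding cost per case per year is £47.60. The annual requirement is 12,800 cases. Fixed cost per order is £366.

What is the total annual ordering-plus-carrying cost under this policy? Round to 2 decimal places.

Annual ordering cost = (D/Q)·S = (12,800/461) × 366 = £10,162.26
Annual holding cost  = (Q/2)·H = (461/2) × 47.6 = £10,971.80
Total = £10,162.26 + £10,971.80 = £21,134.06

£21,134.06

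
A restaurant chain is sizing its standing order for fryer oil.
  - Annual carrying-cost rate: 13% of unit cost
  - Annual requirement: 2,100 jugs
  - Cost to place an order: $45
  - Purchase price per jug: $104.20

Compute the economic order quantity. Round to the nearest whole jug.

Holding cost per jug per year: H = 13% × $104.2 = $13.5460
EOQ = √(2DS/H) = √(2 × 2,100 × 45 / 13.546)
    = √(13,952.46) ≈ 118.12

118 jugs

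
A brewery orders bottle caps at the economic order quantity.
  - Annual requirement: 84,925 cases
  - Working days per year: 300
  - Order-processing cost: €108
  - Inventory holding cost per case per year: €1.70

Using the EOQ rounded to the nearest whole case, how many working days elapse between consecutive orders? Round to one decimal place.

11.6 days

Q* = √(2·D·S / H) = √(2·84,925·108 / 1.7) = √10,790,470.6 ≈ 3,284.89 → Q = 3,285 cases
Days between orders = 300 / (D/Q) = 300 / 25.852 ≈ 11.604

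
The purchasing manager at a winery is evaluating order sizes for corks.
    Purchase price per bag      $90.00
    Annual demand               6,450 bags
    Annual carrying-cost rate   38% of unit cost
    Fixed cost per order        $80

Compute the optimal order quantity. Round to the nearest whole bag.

Carrying cost H = $90 × 38% = $34.2000/bag/yr
Q* = √(2·D·S / H) = √(2·6,450·80 / 34.2) = √30,175.4 ≈ 173.71

174 bags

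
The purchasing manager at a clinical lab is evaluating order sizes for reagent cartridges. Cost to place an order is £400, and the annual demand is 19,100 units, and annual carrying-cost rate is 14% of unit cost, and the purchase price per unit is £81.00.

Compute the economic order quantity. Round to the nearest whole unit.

1,161 units

Holding cost per unit per year: H = 14% × £81 = £11.3400
EOQ = √(2DS/H) = √(2 × 19,100 × 400 / 11.34)
    = √(1,347,442.68) ≈ 1,160.79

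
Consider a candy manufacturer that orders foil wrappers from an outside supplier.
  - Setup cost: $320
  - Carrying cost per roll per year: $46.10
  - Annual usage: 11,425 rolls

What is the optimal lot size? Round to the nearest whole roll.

398 rolls

EOQ = √(2DS/H) = √(2 × 11,425 × 320 / 46.1)
    = √(158,611.71) ≈ 398.26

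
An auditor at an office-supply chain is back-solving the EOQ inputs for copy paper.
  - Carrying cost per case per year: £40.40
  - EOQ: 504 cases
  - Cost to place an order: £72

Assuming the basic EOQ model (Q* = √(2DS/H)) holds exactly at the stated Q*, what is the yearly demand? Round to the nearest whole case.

From Q* = √(2DS/H) ⇒ Q*² = 2DS/H.
D = Q²H / (2S) = 504² × 40.4 / (2 × 72) = 71,265.60

71,266 cases per year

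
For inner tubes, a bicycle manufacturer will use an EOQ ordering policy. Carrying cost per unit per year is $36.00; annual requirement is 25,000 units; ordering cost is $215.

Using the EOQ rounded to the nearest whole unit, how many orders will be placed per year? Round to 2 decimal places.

Q* = √(2·D·S / H) = √(2·25,000·215 / 36) = √298,611.1 ≈ 546.45 → Q = 546
Orders per year = D/Q = 25,000 / 546 = 45.788

45.79 orders per year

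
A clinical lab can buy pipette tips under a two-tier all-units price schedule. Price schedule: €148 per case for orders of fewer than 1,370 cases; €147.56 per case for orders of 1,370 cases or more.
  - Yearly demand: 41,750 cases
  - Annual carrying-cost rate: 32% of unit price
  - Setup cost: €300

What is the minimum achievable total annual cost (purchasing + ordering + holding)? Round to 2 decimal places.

€6,202,117.49

H₁ = 32%×€148 = €47.3600;  H₂ = 32%×€147.56 = €47.2192
EOQ₁ = √(2×41,750×300/47.3600) = 727.27  (< 1,370, feasible at tier 1)
EOQ₂ = √(2×41,750×300/47.2192) = 728.36  (< 1,370 → use Q = 1,370 at tier-2 price)
TC(tier 1 (EOQ₁), Q≈727.3) = €6,213,443.69
TC(tier 2, Q≈1,370.0) = €6,202,117.49
Minimum at tier 2: €6,202,117.49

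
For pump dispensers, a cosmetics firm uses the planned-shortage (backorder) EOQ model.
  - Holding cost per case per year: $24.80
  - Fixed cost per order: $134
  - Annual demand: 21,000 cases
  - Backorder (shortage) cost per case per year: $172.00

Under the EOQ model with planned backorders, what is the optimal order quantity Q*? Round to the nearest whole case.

510 cases

Q* = √(2DS/H) · √((H + b)/b)
   = √(2 × 21,000 × 134 / 24.8) · √((24.8 + 172) / 172)
   = 476.377 × 1.0697 ≈ 509.56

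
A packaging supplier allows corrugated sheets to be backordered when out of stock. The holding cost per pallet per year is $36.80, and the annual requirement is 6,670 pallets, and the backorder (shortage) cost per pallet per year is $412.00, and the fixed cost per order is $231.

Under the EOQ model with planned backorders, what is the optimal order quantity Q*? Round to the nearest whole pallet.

Q* = √(2DS/H) · √((H + b)/b)
   = √(2 × 6,670 × 231 / 36.8) · √((36.8 + 412) / 412)
   = 289.374 × 1.0437 ≈ 302.02

302 pallets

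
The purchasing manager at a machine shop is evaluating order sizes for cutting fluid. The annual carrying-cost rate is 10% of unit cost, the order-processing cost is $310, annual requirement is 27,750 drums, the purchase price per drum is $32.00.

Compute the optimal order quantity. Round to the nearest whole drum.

Carrying cost H = $32 × 10% = $3.2000/drum/yr
Q* = √(2·D·S / H) = √(2·27,750·310 / 3.2) = √5,376,562.5 ≈ 2,318.74

2,319 drums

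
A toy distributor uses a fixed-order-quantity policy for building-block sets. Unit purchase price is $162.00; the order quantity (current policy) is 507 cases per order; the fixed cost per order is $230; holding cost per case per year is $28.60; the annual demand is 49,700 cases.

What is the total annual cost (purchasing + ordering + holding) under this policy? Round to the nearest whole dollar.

Ordering: D/Q × S = 49,700/507 × $230 = $22,546.35
Holding:  Q/2 × H = 507/2 × $28.6 = $7,250.10
Purchase cost = D·C = 49,700 × 162 = $8,051,400.00
Total = $22,546.35 + $7,250.10 + $8,051,400.00 = $8,081,196.45

$8,081,196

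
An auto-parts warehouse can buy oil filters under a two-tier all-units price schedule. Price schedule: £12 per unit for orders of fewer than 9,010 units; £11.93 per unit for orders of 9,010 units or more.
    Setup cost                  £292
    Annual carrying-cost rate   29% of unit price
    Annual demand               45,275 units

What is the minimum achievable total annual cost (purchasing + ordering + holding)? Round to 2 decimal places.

H₁ = 29%×£12 = £3.4800;  H₂ = 29%×£11.93 = £3.4597
EOQ₁ = √(2×45,275×292/3.4800) = 2,756.42  (< 9,010, feasible at tier 1)
EOQ₂ = √(2×45,275×292/3.4597) = 2,764.50  (< 9,010 → use Q = 9,010 at tier-2 price)
TC(tier 1 (EOQ₁), Q≈2,756.4) = £552,892.36
TC(tier 2, Q≈9,010.0) = £557,183.99
Minimum at tier 1 (EOQ₁): £552,892.36

£552,892.36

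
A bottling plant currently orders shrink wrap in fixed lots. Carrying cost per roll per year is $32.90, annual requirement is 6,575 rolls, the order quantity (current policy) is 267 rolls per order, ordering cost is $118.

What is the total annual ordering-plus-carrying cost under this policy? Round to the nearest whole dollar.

$7,298

Annual ordering cost = (D/Q)·S = (6,575/267) × 118 = $2,905.81
Annual holding cost  = (Q/2)·H = (267/2) × 32.9 = $4,392.15
Total = $2,905.81 + $4,392.15 = $7,297.96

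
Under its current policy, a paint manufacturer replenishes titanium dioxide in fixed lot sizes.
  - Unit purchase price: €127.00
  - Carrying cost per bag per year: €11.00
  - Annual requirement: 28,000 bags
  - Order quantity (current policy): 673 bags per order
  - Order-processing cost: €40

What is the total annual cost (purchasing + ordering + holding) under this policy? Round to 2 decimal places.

Annual ordering cost = (D/Q)·S = (28,000/673) × 40 = €1,664.19
Annual holding cost  = (Q/2)·H = (673/2) × 11 = €3,701.50
Purchase cost = D·C = 28,000 × 127 = €3,556,000.00
Total = €1,664.19 + €3,701.50 + €3,556,000.00 = €3,561,365.69

€3,561,365.69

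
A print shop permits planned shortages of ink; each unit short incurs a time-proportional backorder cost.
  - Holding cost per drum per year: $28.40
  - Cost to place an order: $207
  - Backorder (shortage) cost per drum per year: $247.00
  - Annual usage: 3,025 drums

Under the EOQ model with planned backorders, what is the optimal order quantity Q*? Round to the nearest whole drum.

222 drums

Basic EOQ = √(2·3,025·207/28.4) = 209.992
Backorder adjustment √((H+b)/b) = √((28.4+247)/247) = 1.0559
Q* = 209.992 × 1.0559 ≈ 221.74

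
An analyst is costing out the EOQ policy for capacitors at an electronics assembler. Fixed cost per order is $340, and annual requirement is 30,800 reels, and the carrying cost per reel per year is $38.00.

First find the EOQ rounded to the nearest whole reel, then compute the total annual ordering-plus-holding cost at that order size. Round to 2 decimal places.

Q* = √(2·D·S / H) = √(2·30,800·340 / 38) = √551,157.9 ≈ 742.40 → Q = 742 reels
Annual ordering cost = (D/Q)·S = (30,800/742) × 340 = $14,113.21
Annual holding cost  = (Q/2)·H = (742/2) × 38 = $14,098.00
Total = $14,113.21 + $14,098.00 = $28,211.21

$28,211.21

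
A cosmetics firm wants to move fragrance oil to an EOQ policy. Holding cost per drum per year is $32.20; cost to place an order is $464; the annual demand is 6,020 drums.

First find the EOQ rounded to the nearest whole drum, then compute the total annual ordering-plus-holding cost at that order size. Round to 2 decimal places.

EOQ = √(2DS/H) = √(2 × 6,020 × 464 / 32.2)
    = √(173,495.65) ≈ 416.53 → Q = 417 drums
Orders/yr = 6,020/417 = 14.436; ordering cost = 14.436 × $464 = $6,698.51
Average inventory = 417/2 = 208.5; holding cost = 208.5 × $32.2 = $6,713.70
Total = $6,698.51 + $6,713.70 = $13,412.21

$13,412.21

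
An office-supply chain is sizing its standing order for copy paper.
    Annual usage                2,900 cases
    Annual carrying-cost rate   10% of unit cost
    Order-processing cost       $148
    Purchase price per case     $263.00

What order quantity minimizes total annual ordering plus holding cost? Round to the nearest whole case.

181 cases

Carrying cost H = $263 × 10% = $26.3000/case/yr
Q* = √(2·D·S / H) = √(2·2,900·148 / 26.3) = √32,638.8 ≈ 180.66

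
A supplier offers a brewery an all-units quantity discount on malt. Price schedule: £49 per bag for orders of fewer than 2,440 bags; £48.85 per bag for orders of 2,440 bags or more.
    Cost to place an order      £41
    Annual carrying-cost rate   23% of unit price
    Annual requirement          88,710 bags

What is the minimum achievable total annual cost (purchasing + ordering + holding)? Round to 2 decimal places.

H₁ = 23%×£49 = £11.2700;  H₂ = 23%×£48.85 = £11.2355
EOQ₁ = √(2×88,710×41/11.2700) = 803.40  (< 2,440, feasible at tier 1)
EOQ₂ = √(2×88,710×41/11.2355) = 804.63  (< 2,440 → use Q = 2,440 at tier-2 price)
TC(tier 1 (EOQ₁), Q≈803.4) = £4,355,844.31
TC(tier 2, Q≈2,440.0) = £4,348,681.43
Minimum at tier 2: £4,348,681.43

£4,348,681.43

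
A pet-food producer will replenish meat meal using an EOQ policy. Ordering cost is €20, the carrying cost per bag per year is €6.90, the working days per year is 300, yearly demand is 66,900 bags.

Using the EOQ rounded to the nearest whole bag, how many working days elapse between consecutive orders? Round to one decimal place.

2DS/H = 2·66,900·20/6.9 = 387,826.09
EOQ = √387,826.09 ≈ 622.76 → Q = 623 bags
Cycle time = (working days × Q)/D = (300 × 623) / 66,900 = 2.794 days

2.8 days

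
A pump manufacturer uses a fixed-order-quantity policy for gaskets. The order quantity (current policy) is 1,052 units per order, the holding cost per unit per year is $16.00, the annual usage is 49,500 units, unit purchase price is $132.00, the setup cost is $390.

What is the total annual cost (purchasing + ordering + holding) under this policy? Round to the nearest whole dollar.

Orders/yr = 49,500/1,052 = 47.053; ordering cost = 47.053 × $390 = $18,350.76
Average inventory = 1,052/2 = 526; holding cost = 526 × $16 = $8,416.00
Purchase cost = D·C = 49,500 × 132 = $6,534,000.00
Total = $18,350.76 + $8,416.00 + $6,534,000.00 = $6,560,766.76

$6,560,767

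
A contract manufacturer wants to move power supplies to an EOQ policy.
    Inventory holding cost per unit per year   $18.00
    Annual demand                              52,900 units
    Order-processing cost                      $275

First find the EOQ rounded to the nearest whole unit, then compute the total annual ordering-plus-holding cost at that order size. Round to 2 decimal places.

EOQ = √(2DS/H) = √(2 × 52,900 × 275 / 18)
    = √(1,616,388.89) ≈ 1,271.37 → Q = 1,271 units
Annual ordering cost = (D/Q)·S = (52,900/1,271) × 275 = $11,445.71
Annual holding cost  = (Q/2)·H = (1,271/2) × 18 = $11,439.00
Total = $11,445.71 + $11,439.00 = $22,884.71

$22,884.71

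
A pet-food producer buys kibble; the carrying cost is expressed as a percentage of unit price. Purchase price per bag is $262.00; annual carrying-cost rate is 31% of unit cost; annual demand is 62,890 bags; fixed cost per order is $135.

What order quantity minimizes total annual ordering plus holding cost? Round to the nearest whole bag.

H = i·C = 0.31 × $262 = $81.2200 per bag-year
Q* = √(2·D·S / H) = √(2·62,890·135 / 81.22) = √209,065.5 ≈ 457.24

457 bags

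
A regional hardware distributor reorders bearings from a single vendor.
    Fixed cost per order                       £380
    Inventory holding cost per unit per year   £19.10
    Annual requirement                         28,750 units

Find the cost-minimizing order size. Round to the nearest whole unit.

1,070 units

Q* = √(2·D·S / H) = √(2·28,750·380 / 19.1) = √1,143,979.1 ≈ 1,069.57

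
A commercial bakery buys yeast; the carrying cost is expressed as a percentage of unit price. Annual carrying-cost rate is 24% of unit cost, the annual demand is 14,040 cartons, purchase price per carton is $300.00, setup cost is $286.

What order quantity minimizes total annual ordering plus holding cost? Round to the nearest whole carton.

H = i·C = 0.24 × $300 = $72.0000 per carton-year
EOQ = √(2DS/H) = √(2 × 14,040 × 286 / 72)
    = √(111,540.00) ≈ 333.98

334 cartons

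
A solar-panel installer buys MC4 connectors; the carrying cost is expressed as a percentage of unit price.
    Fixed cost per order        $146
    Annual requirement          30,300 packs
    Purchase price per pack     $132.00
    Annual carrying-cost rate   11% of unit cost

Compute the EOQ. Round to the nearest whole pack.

Holding cost per pack per year: H = 11% × $132 = $14.5200
Optimal lot size Q* = (2 × 30,300 × $146 / $14.52)^½ ≈ 780.60

781 packs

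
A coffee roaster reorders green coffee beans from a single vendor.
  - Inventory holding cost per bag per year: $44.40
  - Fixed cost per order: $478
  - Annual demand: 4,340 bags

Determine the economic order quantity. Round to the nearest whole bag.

306 bags

Optimal lot size Q* = (2 × 4,340 × $478 / $44.4)^½ ≈ 305.69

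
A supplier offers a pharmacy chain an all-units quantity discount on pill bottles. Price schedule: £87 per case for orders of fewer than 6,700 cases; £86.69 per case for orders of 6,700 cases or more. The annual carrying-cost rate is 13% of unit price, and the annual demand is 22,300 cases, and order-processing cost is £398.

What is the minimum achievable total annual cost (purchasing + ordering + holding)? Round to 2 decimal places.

£1,954,269.03

H₁ = 13%×£87 = £11.3100;  H₂ = 13%×£86.69 = £11.2697
EOQ₁ = √(2×22,300×398/11.3100) = 1,252.79  (< 6,700, feasible at tier 1)
EOQ₂ = √(2×22,300×398/11.2697) = 1,255.03  (< 6,700 → use Q = 6,700 at tier-2 price)
TC(tier 1 (EOQ₁), Q≈1,252.8) = £1,954,269.03
TC(tier 2, Q≈6,700.0) = £1,972,265.18
Minimum at tier 1 (EOQ₁): £1,954,269.03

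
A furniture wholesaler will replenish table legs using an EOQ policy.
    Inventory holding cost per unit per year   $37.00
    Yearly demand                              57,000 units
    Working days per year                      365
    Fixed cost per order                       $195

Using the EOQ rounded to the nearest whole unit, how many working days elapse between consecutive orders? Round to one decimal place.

EOQ = √(2DS/H) = √(2 × 57,000 × 195 / 37)
    = √(600,810.81) ≈ 775.12 → Q = 775 units
T = Q/D × 365 days = 775/57,000 × 365 = 4.963 days

5.0 days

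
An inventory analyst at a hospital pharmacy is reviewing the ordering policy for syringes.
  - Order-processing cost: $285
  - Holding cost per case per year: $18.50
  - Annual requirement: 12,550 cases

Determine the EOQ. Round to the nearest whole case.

622 cases

Q* = √(2·D·S / H) = √(2·12,550·285 / 18.5) = √386,675.7 ≈ 621.83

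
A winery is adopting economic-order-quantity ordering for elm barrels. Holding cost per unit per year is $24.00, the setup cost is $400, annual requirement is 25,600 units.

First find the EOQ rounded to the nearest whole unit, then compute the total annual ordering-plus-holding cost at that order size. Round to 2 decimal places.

$22,170.25

2DS/H = 2·25,600·400/24 = 853,333.33
EOQ = √853,333.33 ≈ 923.76 → Q = 924 units
Orders/yr = 25,600/924 = 27.706; ordering cost = 27.706 × $400 = $11,082.25
Average inventory = 924/2 = 462; holding cost = 462 × $24 = $11,088.00
Total = $11,082.25 + $11,088.00 = $22,170.25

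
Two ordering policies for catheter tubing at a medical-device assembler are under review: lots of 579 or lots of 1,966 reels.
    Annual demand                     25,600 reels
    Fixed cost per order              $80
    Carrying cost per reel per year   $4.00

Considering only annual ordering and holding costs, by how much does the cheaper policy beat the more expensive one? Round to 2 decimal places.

$278.58

TC(Q) = (D/Q)S + (Q/2)H
TC(579) = (25,600/579)×80 + (579/2)×4 = $4,695.13
TC(1,966) = (25,600/1,966)×80 + (1,966/2)×4 = $4,973.71
Lots of 579 are cheaper by $278.58.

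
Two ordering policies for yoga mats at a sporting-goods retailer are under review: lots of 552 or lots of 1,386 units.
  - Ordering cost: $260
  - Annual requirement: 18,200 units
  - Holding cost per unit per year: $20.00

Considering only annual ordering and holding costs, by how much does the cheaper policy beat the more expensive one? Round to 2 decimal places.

TC(Q) = (D/Q)S + (Q/2)H
TC(552) = (18,200/552)×260 + (552/2)×20 = $14,092.46
TC(1,386) = (18,200/1,386)×260 + (1,386/2)×20 = $17,274.14
Lots of 552 are cheaper by $3,181.68.

$3,181.68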